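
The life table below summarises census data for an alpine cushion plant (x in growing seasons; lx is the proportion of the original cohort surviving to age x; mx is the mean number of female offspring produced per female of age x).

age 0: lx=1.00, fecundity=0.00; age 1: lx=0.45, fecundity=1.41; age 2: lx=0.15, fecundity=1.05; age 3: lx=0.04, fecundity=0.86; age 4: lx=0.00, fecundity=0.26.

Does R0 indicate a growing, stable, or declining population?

R0 = Σ lx·mx = 0 + 0.6345 + 0.1575 + 0.0344 + 0 = 0.8264
R0 < 1, so the population is declining.

declining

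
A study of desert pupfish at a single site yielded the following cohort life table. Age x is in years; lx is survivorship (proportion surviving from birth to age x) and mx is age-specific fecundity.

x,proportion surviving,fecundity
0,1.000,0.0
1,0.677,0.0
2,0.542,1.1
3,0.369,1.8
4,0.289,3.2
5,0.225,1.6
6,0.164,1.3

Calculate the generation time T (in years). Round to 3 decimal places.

3.612

lx·mx: 0, 0, 0.5962, 0.6642, 0.9248, 0.36, 0.2132 → R0 = 2.7584
x·lx·mx: 0, 0, 1.1924, 1.9926, 3.6992, 1.8, 1.2792 → Σ = 9.9634
T = 9.9634 / 2.7584 = 3.612021… → 3.612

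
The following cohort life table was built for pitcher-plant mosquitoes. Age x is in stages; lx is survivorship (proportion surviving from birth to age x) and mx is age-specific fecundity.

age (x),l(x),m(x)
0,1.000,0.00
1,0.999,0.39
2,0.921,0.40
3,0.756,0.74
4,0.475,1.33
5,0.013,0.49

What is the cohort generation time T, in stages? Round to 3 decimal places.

2.743

lx·mx: 0, 0.38961, 0.3684, 0.55944, 0.63175, 0.00637 → R0 = 1.95557
x·lx·mx: 0, 0.38961, 0.7368, 1.67832, 2.527, 0.03185 → Σ = 5.36358
T = 5.36358 / 1.95557 = 2.74272… → 2.743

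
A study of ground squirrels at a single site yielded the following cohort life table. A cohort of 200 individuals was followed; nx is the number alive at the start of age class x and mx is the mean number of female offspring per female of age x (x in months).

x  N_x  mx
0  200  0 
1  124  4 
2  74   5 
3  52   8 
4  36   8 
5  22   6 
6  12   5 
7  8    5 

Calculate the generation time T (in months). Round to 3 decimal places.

2.739

lx = nx/n0 = nx/200: 1, 0.62, 0.37, 0.26, 0.18, 0.11, 0.06, 0.04
lx·mx: 0, 2.48, 1.85, 2.08, 1.44, 0.66, 0.3, 0.2 → R0 = 9.01
x·lx·mx: 0, 2.48, 3.7, 6.24, 5.76, 3.3, 1.8, 1.4 → Σ = 24.68
T = 24.68 / 9.01 = 2.739179… → 2.739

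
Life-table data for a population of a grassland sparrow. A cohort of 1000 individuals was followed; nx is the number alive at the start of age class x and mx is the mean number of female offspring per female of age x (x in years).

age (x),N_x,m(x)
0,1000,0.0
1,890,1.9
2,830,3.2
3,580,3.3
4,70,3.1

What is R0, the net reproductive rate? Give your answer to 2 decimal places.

lx = nx/n0 = nx/1000: 1, 0.89, 0.83, 0.58, 0.07
lx·mx by age: 0, 1.691, 2.656, 1.914, 0.217
R0 = Σ lx·mx = 6.478 → 6.48

6.48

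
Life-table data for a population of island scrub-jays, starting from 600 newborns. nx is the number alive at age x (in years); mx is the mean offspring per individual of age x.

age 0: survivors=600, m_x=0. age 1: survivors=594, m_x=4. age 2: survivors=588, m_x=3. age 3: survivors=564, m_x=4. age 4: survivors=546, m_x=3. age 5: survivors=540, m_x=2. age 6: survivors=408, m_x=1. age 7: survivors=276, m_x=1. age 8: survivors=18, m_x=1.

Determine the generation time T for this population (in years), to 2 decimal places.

2.97

lx = nx/n0 = nx/600: 1, 0.99, 0.98, 0.94, 0.91, 0.9, 0.68, 0.46, 0.03
lx·mx: 0, 3.96, 2.94, 3.76, 2.73, 1.8, 0.68, 0.46, 0.03 → R0 = 16.36
x·lx·mx: 0, 3.96, 5.88, 11.28, 10.92, 9, 4.08, 3.22, 0.24 → Σ = 48.58
T = 48.58 / 16.36 = 2.969438… → 2.97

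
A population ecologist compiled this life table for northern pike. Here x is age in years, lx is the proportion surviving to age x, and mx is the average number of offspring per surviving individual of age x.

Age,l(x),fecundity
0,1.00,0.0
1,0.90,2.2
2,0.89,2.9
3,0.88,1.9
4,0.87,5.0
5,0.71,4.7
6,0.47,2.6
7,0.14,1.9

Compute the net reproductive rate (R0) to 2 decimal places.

15.41

lx·mx by age: 0, 1.98, 2.581, 1.672, 4.35, 3.337, 1.222, 0.266
R0 = Σ lx·mx = 15.408 → 15.41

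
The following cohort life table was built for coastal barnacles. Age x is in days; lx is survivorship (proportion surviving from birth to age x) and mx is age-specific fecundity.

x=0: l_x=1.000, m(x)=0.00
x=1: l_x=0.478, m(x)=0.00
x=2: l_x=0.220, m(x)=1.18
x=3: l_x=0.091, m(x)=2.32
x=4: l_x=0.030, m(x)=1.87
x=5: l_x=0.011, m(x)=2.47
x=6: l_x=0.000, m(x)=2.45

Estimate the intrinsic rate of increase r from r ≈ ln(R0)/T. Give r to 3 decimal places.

R0 = Σ lx·mx = 0 + 0 + 0.2596 + 0.21112 + 0.0561 + 0.02717 + 0 = 0.55399
Σ x·lx·mx = 1.51281; T = 1.51281/0.55399 = 2.73075…
r ≈ ln(R0)/T = ln(0.55399)/2.73075… = -0.21628… → -0.216

-0.216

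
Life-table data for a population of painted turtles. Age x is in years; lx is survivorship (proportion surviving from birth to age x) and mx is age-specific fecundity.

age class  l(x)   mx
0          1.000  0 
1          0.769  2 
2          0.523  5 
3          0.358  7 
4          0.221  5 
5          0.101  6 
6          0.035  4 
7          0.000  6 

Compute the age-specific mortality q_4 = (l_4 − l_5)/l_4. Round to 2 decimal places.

q_4 = (l_4 − l_5) / l_4 = (0.221 − 0.101) / 0.221
     = 0.12 / 0.221 = 0.542986… → 0.54

0.54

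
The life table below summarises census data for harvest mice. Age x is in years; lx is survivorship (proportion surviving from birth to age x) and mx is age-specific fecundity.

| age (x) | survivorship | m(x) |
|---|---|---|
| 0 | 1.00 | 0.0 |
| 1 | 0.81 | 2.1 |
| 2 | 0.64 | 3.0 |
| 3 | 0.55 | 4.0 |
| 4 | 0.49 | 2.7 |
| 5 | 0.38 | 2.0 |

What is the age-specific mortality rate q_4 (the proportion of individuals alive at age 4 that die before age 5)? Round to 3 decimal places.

q_4 = (l_4 − l_5) / l_4 = (0.49 − 0.38) / 0.49
     = 0.11 / 0.49 = 0.22449… → 0.224

0.224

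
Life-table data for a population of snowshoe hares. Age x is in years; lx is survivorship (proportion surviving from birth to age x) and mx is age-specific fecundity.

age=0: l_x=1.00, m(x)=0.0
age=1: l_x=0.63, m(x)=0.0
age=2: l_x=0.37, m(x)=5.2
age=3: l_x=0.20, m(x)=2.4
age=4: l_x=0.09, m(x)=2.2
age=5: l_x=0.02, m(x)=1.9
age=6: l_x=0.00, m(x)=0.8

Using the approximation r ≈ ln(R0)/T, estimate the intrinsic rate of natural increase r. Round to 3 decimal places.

R0 = Σ lx·mx = 0 + 0 + 1.924 + 0.48 + 0.198 + 0.038 + 0 = 2.64
Σ x·lx·mx = 6.27; T = 6.27/2.64 = 2.375
r ≈ ln(R0)/T = ln(2.64)/2.375 = 0.40875… → 0.409

0.409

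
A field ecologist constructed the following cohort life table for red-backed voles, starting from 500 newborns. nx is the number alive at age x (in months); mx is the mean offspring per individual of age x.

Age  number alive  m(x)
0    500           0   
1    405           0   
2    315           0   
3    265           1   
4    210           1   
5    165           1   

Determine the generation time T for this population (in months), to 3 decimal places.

3.844

lx = nx/n0 = nx/500: 1, 0.81, 0.63, 0.53, 0.42, 0.33
lx·mx: 0, 0, 0, 0.53, 0.42, 0.33 → R0 = 1.28
x·lx·mx: 0, 0, 0, 1.59, 1.68, 1.65 → Σ = 4.92
T = 4.92 / 1.28 = 3.84375 → 3.844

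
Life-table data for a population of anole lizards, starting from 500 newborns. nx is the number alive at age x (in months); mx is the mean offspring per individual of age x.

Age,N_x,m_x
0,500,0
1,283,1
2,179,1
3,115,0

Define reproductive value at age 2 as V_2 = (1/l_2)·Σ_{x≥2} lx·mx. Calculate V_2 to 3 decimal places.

1.000

lx = nx/n0 = nx/500: 1, 0.566, 0.358, 0.23
lx·mx for x ≥ 2: 0.358, 0 → sum = 0.358
V_2 = 0.358 / l_2 = 0.358 / 0.358 = 1 → 1.000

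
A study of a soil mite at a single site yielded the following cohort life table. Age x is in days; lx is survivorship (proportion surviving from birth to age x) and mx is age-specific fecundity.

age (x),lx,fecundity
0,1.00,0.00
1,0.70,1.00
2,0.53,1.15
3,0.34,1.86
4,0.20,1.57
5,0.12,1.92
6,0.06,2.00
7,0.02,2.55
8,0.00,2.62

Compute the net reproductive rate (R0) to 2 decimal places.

2.66

lx·mx by age: 0, 0.7, 0.6095, 0.6324, 0.314, 0.2304, 0.12, 0.051, 0
R0 = Σ lx·mx = 2.6573 → 2.66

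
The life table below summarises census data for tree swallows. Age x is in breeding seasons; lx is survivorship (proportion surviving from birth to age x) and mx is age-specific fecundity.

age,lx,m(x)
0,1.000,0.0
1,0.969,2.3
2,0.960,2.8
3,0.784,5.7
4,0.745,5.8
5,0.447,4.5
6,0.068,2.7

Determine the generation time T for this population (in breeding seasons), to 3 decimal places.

3.110

lx·mx: 0, 2.2287, 2.688, 4.4688, 4.321, 2.0115, 0.1836 → R0 = 15.9016
x·lx·mx: 0, 2.2287, 5.376, 13.4064, 17.284, 10.0575, 1.1016 → Σ = 49.4542
T = 49.4542 / 15.9016 = 3.110014… → 3.110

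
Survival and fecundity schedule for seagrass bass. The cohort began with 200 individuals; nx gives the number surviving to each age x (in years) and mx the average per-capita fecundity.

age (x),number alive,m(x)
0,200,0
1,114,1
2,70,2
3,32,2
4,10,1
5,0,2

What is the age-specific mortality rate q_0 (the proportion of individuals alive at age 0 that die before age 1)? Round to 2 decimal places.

lx = nx/n0 = nx/200: 1, 0.57, 0.35, 0.16, 0.05, 0
q_0 = (l_0 − l_1) / l_0 = (1 − 0.57) / 1
     = 0.43 / 1 = 0.43 → 0.43

0.43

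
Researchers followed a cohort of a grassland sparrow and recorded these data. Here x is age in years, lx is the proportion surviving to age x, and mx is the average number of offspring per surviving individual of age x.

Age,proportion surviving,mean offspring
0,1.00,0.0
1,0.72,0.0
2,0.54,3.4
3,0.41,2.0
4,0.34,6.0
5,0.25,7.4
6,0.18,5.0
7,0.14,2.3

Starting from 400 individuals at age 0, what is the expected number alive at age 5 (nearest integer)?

100

Expected survivors = N0 · l_5 = 400 × 0.25 = 100 → 100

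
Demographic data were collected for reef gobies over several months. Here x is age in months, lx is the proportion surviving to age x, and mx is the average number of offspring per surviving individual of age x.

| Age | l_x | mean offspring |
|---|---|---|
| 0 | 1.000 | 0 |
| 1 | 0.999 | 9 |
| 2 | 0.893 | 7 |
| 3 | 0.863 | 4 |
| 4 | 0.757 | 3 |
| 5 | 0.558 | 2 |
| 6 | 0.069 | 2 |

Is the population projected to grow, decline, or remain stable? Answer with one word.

growing

R0 = Σ lx·mx = 0 + 8.991 + 6.251 + 3.452 + 2.271 + 1.116 + 0.138 = 22.219
R0 > 1, so the population is growing.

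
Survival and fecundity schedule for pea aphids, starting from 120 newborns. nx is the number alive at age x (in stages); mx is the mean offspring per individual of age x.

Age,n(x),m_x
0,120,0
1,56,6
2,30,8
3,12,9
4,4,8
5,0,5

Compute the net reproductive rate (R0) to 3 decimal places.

5.967

lx = nx/n0 = nx/120: 1, 0.46667…, 0.25, 0.1, 0.03333…, 0
lx·mx by age: 0, 2.8…, 2, 0.9, 0.266667…, 0
R0 = Σ lx·mx = 5.966667… → 5.967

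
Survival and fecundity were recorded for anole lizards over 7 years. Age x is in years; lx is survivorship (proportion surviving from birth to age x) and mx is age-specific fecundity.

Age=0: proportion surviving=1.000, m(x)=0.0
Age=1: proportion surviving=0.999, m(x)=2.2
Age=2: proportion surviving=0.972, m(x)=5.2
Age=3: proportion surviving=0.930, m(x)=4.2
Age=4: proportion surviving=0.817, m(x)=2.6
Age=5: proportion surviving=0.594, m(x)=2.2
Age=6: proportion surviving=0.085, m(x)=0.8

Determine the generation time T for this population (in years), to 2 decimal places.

lx·mx: 0, 2.1978, 5.0544, 3.906, 2.1242, 1.3068, 0.068 → R0 = 14.6572
x·lx·mx: 0, 2.1978, 10.1088, 11.718, 8.4968, 6.534, 0.408 → Σ = 39.4634
T = 39.4634 / 14.6572 = 2.692424… → 2.69

2.69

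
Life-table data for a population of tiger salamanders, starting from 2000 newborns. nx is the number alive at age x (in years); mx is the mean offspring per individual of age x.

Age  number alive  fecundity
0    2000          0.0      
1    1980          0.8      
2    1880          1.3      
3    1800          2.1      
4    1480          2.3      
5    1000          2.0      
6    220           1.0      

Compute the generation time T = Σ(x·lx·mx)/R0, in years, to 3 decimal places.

3.183

lx = nx/n0 = nx/2000: 1, 0.99, 0.94, 0.9, 0.74, 0.5, 0.11
lx·mx: 0, 0.792, 1.222, 1.89, 1.702, 1, 0.11 → R0 = 6.716
x·lx·mx: 0, 0.792, 2.444, 5.67, 6.808, 5, 0.66 → Σ = 21.374
T = 21.374 / 6.716 = 3.182549… → 3.183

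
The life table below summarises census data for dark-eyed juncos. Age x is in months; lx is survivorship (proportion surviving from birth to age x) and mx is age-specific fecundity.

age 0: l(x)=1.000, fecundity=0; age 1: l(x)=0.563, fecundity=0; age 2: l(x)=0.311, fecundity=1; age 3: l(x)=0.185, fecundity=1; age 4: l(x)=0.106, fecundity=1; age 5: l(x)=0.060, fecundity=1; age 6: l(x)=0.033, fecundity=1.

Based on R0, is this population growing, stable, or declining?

declining

R0 = Σ lx·mx = 0 + 0 + 0.311 + 0.185 + 0.106 + 0.06 + 0.033 = 0.695
R0 < 1, so the population is declining.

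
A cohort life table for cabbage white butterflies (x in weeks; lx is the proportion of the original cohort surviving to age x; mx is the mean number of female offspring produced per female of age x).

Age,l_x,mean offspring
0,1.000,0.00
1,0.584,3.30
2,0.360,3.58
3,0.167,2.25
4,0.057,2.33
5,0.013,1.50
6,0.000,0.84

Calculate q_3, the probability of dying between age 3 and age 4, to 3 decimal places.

q_3 = (l_3 − l_4) / l_3 = (0.167 − 0.057) / 0.167
     = 0.11 / 0.167 = 0.658683… → 0.659

0.659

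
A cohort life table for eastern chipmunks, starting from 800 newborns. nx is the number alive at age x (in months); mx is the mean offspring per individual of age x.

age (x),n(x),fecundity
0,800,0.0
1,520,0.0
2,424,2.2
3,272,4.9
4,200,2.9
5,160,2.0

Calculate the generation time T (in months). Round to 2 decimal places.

lx = nx/n0 = nx/800: 1, 0.65, 0.53, 0.34, 0.25, 0.2
lx·mx: 0, 0, 1.166, 1.666, 0.725, 0.4 → R0 = 3.957
x·lx·mx: 0, 0, 2.332, 4.998, 2.9, 2 → Σ = 12.23
T = 12.23 / 3.957 = 3.090725… → 3.09

3.09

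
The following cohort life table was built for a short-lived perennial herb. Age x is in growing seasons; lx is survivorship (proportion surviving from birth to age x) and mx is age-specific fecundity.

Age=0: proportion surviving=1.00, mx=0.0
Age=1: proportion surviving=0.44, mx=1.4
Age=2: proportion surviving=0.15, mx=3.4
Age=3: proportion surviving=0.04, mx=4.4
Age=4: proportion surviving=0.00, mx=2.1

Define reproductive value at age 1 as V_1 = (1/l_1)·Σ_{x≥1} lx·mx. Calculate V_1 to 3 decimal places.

lx·mx for x ≥ 1: 0.616, 0.51, 0.176, 0 → sum = 1.302
V_1 = 1.302 / l_1 = 1.302 / 0.44 = 2.959091… → 2.959

2.959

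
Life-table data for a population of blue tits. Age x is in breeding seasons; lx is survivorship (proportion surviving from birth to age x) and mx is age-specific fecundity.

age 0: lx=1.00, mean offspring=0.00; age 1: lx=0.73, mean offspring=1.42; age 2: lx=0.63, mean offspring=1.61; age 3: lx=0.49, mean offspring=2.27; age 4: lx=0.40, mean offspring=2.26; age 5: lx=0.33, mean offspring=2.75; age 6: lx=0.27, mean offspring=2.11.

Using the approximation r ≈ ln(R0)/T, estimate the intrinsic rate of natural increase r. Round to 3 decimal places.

0.528

R0 = Σ lx·mx = 0 + 1.0366 + 1.0143 + 1.1123 + 0.904 + 0.9075 + 0.5697 = 5.5444
Σ x·lx·mx = 17.9738; T = 17.9738/5.5444 = 3.24179…
r ≈ ln(R0)/T = ln(5.5444)/3.24179… = 0.52835… → 0.528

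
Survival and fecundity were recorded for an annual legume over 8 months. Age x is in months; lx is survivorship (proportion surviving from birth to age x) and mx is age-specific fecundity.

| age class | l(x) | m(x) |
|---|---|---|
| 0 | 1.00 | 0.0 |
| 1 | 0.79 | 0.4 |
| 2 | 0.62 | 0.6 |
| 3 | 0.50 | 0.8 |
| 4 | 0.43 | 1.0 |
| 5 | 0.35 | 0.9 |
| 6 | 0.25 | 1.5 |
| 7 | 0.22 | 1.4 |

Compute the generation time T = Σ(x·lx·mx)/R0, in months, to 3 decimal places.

3.959

lx·mx: 0, 0.316, 0.372, 0.4, 0.43, 0.315, 0.375, 0.308 → R0 = 2.516
x·lx·mx: 0, 0.316, 0.744, 1.2, 1.72, 1.575, 2.25, 2.156 → Σ = 9.961
T = 9.961 / 2.516 = 3.959062… → 3.959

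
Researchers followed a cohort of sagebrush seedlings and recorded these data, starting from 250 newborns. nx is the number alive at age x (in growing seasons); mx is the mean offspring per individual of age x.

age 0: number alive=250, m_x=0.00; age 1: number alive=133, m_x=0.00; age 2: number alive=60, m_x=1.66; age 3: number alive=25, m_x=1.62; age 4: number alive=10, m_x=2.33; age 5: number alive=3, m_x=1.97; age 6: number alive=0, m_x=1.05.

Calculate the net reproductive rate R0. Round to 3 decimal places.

0.677

lx = nx/n0 = nx/250: 1, 0.532, 0.24, 0.1, 0.04, 0.012, 0
lx·mx by age: 0, 0, 0.3984, 0.162, 0.0932, 0.02364, 0
R0 = Σ lx·mx = 0.67724 → 0.677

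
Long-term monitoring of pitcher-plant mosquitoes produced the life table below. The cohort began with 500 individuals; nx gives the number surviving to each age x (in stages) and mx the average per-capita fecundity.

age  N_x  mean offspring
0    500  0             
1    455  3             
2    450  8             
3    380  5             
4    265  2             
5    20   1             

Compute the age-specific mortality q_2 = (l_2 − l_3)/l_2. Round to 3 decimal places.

lx = nx/n0 = nx/500: 1, 0.91, 0.9, 0.76, 0.53, 0.04
q_2 = (l_2 − l_3) / l_2 = (0.9 − 0.76) / 0.9
     = 0.14 / 0.9 = 0.155556… → 0.156

0.156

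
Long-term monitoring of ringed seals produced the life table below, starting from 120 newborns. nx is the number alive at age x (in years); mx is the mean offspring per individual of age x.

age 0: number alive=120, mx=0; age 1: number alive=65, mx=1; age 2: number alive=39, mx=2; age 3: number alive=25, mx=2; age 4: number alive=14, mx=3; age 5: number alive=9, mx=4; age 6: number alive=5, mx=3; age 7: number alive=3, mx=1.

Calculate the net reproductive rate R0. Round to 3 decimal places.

2.408

lx = nx/n0 = nx/120: 1, 0.54167…, 0.325, 0.20833…, 0.11667…, 0.075, 0.04167…, 0.025
lx·mx by age: 0, 0.541667…, 0.65, 0.416667…, 0.35…, 0.3, 0.125…, 0.025
R0 = Σ lx·mx = 2.408333… → 2.408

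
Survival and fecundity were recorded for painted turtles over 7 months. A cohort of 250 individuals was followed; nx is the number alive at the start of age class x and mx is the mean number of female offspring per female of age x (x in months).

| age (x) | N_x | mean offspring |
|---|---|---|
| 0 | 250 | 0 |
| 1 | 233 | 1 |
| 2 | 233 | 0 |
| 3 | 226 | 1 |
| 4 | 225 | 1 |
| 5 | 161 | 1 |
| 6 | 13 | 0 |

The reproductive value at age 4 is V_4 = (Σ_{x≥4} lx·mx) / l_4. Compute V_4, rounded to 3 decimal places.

1.716

lx = nx/n0 = nx/250: 1, 0.932, 0.932, 0.904, 0.9, 0.644, 0.052
lx·mx for x ≥ 4: 0.9, 0.644, 0 → sum = 1.544
V_4 = 1.544 / l_4 = 1.544 / 0.9 = 1.715556… → 1.716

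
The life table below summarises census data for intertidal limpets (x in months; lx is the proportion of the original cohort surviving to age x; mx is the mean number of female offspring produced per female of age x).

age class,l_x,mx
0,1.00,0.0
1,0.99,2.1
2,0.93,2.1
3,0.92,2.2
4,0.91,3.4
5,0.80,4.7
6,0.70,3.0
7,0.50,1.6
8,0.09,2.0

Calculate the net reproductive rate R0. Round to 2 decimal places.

15.99

lx·mx by age: 0, 2.079, 1.953, 2.024, 3.094, 3.76, 2.1, 0.8, 0.18
R0 = Σ lx·mx = 15.99 → 15.99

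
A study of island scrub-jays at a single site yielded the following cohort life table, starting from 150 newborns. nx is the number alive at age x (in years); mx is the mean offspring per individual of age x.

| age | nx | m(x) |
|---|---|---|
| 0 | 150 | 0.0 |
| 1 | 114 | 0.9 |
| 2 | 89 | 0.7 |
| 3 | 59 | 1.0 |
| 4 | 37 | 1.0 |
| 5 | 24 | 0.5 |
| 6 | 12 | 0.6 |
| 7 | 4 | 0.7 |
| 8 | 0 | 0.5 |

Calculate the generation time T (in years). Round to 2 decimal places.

2.39

lx = nx/n0 = nx/150: 1, 0.76, 0.59333…, 0.39333…, 0.24667…, 0.16, 0.08, 0.02667…, 0
lx·mx: 0, 0.684, 0.415333…, 0.393333…, 0.246667…, 0.08, 0.048, 0.018667…, 0 → R0 = 1.886…
x·lx·mx: 0, 0.684, 0.830667…, 1.18…, 0.986667…, 0.4, 0.288, 0.130667…, 0 → Σ = 4.5…
T = 4.5… / 1.886… = 2.386002… → 2.39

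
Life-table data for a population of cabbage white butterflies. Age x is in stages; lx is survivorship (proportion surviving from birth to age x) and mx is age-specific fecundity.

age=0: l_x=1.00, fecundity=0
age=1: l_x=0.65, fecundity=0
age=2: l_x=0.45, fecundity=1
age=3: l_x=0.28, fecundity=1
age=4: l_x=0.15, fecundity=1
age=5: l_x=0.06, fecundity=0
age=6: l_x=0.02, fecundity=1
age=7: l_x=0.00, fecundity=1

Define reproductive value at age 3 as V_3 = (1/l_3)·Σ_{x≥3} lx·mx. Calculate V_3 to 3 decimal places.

1.607

lx·mx for x ≥ 3: 0.28, 0.15, 0, 0.02, 0 → sum = 0.45
V_3 = 0.45 / l_3 = 0.45 / 0.28 = 1.607143… → 1.607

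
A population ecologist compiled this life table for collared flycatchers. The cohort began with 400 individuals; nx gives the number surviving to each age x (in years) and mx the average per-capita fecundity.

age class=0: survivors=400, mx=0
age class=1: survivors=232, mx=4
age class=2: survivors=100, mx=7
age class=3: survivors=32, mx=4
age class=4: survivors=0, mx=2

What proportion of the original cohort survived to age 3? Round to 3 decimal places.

l_3 = n_3/n_0 = 32/400 = 0.08 → 0.080

0.080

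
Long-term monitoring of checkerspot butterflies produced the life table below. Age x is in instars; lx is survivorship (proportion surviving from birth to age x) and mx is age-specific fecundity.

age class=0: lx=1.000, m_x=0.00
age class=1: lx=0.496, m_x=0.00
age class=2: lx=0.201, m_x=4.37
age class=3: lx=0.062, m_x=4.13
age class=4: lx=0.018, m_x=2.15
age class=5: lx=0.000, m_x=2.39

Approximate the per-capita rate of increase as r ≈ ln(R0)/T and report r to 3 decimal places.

R0 = Σ lx·mx = 0 + 0 + 0.87837 + 0.25606 + 0.0387 + 0 = 1.17313
Σ x·lx·mx = 2.67972; T = 2.67972/1.17313 = 2.28425…
r ≈ ln(R0)/T = ln(1.17313)/2.28425… = 0.0699… → 0.070

0.070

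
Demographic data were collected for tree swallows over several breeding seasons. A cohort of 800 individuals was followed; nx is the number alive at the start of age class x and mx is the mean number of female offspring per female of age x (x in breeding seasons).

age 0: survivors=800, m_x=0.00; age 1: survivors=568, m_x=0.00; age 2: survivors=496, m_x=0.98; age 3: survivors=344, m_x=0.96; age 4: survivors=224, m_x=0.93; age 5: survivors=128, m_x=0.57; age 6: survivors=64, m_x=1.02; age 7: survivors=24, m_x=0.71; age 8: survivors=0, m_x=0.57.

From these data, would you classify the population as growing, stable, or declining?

growing

lx = nx/n0 = nx/800: 1, 0.71, 0.62, 0.43, 0.28, 0.16, 0.08, 0.03, 0
R0 = Σ lx·mx = 0 + 0 + 0.6076 + 0.4128 + 0.2604 + 0.0912 + 0.0816 + 0.0213 + 0 = 1.4749
R0 > 1, so the population is growing.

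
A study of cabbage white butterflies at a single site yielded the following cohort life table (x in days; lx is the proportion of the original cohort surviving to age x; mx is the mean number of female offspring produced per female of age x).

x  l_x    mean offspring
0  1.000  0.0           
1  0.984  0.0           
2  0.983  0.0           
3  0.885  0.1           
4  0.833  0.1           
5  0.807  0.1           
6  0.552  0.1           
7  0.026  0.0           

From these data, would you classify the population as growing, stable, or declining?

declining

R0 = Σ lx·mx = 0 + 0 + 0 + 0.0885 + 0.0833 + 0.0807 + 0.0552 + 0 = 0.3077
R0 < 1, so the population is declining.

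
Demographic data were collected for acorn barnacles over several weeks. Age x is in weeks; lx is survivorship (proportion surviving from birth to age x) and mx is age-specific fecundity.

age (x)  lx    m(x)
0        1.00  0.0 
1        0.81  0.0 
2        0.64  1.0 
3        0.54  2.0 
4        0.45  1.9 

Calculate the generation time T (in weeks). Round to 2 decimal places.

lx·mx: 0, 0, 0.64, 1.08, 0.855 → R0 = 2.575
x·lx·mx: 0, 0, 1.28, 3.24, 3.42 → Σ = 7.94
T = 7.94 / 2.575 = 3.083495… → 3.08

3.08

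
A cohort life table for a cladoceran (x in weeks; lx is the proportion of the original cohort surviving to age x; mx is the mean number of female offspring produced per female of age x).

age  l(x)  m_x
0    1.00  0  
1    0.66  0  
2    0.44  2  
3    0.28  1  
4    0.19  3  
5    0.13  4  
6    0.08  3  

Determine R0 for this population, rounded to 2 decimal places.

lx·mx by age: 0, 0, 0.88, 0.28, 0.57, 0.52, 0.24
R0 = Σ lx·mx = 2.49 → 2.49

2.49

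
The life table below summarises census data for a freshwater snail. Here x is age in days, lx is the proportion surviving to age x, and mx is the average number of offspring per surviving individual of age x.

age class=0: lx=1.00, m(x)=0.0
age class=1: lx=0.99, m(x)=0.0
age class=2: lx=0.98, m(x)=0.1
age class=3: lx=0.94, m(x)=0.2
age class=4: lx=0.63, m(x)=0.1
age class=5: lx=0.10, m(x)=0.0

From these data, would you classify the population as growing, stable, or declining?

R0 = Σ lx·mx = 0 + 0 + 0.098 + 0.188 + 0.063 + 0 = 0.349
R0 < 1, so the population is declining.

declining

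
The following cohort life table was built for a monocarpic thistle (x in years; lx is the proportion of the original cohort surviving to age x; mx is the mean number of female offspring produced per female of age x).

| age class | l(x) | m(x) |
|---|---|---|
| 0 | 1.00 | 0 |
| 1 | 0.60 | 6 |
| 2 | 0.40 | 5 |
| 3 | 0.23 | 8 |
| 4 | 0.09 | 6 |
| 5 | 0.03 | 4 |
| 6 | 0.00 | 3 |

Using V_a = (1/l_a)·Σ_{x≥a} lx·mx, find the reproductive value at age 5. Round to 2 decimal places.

lx·mx for x ≥ 5: 0.12, 0 → sum = 0.12
V_5 = 0.12 / l_5 = 0.12 / 0.03 = 4 → 4.00

4.00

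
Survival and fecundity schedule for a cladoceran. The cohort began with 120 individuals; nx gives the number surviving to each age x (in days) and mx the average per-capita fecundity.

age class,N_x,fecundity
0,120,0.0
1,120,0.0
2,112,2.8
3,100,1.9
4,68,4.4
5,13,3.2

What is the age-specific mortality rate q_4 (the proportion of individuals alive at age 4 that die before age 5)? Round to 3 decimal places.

0.809

lx = nx/n0 = nx/120: 1, 1, 0.93333…, 0.83333…, 0.56667…, 0.10833…
q_4 = (l_4 − l_5) / l_4 = (0.566667… − 0.108333…) / 0.566667…
     = 0.458333… / 0.566667… = 0.808824… → 0.809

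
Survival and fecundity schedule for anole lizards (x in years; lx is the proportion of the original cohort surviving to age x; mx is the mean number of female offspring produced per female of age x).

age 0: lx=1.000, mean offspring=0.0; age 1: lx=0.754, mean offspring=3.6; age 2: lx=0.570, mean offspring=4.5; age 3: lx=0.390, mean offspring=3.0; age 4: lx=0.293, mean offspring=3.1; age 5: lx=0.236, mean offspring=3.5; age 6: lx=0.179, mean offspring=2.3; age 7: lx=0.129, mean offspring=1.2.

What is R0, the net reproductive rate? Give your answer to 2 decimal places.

8.75

lx·mx by age: 0, 2.7144, 2.565, 1.17, 0.9083, 0.826, 0.4117, 0.1548
R0 = Σ lx·mx = 8.7502 → 8.75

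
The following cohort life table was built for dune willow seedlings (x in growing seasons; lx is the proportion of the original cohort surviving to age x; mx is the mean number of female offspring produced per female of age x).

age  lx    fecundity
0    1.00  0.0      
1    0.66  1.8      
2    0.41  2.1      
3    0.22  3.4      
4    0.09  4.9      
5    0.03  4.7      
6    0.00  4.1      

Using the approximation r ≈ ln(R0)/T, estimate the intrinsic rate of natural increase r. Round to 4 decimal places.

0.5397

R0 = Σ lx·mx = 0 + 1.188 + 0.861 + 0.748 + 0.441 + 0.141 + 0 = 3.379
Σ x·lx·mx = 7.623; T = 7.623/3.379 = 2.25599…
r ≈ ln(R0)/T = ln(3.379)/2.25599… = 0.539709… → 0.5397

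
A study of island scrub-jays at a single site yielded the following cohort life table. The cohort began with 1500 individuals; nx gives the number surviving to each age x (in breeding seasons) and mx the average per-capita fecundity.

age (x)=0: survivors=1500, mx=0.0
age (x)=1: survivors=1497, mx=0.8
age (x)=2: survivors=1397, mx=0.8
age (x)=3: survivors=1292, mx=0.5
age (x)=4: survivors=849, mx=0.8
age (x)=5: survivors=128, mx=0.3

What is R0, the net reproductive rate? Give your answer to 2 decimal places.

2.45

lx = nx/n0 = nx/1500: 1, 0.998, 0.93133…, 0.86133…, 0.566, 0.08533…
lx·mx by age: 0, 0.7984, 0.745067…, 0.430667…, 0.4528, 0.0256…
R0 = Σ lx·mx = 2.452533… → 2.45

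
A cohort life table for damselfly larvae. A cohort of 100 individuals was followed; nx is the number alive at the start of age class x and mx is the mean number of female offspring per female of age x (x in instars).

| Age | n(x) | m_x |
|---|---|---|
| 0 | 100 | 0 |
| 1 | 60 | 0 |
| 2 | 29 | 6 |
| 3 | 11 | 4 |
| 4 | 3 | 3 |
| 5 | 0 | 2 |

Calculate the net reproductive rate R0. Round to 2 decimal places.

lx = nx/n0 = nx/100: 1, 0.6, 0.29, 0.11, 0.03, 0
lx·mx by age: 0, 0, 1.74, 0.44, 0.09, 0
R0 = Σ lx·mx = 2.27 → 2.27

2.27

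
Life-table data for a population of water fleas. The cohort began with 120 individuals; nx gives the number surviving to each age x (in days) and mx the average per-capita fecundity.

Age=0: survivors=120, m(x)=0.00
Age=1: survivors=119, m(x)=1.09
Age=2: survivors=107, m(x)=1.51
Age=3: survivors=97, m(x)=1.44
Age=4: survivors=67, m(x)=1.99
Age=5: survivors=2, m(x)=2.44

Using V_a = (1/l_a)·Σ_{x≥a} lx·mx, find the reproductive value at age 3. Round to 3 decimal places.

2.865

lx = nx/n0 = nx/120: 1, 0.99167…, 0.89167…, 0.80833…, 0.55833…, 0.01667…
lx·mx for x ≥ 3: 1.164…, 1.111083…, 0.040667… → sum = 2.31575…
V_3 = 2.31575… / l_3 = 2.31575… / 0.808333… = 2.864845… → 2.865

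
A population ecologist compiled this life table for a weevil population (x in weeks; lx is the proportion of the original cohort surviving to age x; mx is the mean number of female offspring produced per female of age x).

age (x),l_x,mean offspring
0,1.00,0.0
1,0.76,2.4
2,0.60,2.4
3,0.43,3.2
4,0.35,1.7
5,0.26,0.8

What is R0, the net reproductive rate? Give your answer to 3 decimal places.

lx·mx by age: 0, 1.824, 1.44, 1.376, 0.595, 0.208
R0 = Σ lx·mx = 5.443 → 5.443

5.443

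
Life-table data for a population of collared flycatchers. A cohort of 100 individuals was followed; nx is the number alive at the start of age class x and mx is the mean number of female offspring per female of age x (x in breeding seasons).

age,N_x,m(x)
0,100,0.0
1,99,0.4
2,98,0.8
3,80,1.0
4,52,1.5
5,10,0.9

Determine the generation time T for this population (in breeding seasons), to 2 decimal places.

lx = nx/n0 = nx/100: 1, 0.99, 0.98, 0.8, 0.52, 0.1
lx·mx: 0, 0.396, 0.784, 0.8, 0.78, 0.09 → R0 = 2.85
x·lx·mx: 0, 0.396, 1.568, 2.4, 3.12, 0.45 → Σ = 7.934
T = 7.934 / 2.85 = 2.78386… → 2.78

2.78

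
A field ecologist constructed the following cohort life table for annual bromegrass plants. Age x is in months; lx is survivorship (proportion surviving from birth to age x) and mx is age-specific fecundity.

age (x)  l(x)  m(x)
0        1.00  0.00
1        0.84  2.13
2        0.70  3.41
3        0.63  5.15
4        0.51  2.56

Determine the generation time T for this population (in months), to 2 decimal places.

2.47

lx·mx: 0, 1.7892, 2.387, 3.2445, 1.3056 → R0 = 8.7263
x·lx·mx: 0, 1.7892, 4.774, 9.7335, 5.2224 → Σ = 21.5191
T = 21.5191 / 8.7263 = 2.466005… → 2.47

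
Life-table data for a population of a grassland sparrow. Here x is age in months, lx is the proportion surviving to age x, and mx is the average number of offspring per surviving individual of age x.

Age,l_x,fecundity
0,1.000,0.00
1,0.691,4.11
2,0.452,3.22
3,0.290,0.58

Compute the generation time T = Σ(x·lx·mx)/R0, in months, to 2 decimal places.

lx·mx: 0, 2.84001, 1.45544, 0.1682 → R0 = 4.46365
x·lx·mx: 0, 2.84001, 2.91088, 0.5046 → Σ = 6.25549
T = 6.25549 / 4.46365 = 1.401429… → 1.40

1.40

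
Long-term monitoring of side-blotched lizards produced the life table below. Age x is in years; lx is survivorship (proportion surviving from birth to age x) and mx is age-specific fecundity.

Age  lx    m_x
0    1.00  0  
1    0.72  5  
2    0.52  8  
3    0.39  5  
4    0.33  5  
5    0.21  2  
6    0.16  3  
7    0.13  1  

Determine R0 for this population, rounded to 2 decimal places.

12.39

lx·mx by age: 0, 3.6, 4.16, 1.95, 1.65, 0.42, 0.48, 0.13
R0 = Σ lx·mx = 12.39 → 12.39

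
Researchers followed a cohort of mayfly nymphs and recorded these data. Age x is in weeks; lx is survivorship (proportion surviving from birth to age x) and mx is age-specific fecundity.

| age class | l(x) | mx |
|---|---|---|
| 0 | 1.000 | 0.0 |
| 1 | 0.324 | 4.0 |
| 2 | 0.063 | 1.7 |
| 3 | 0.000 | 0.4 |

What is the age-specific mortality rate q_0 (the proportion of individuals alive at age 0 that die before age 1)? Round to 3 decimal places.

0.676

q_0 = (l_0 − l_1) / l_0 = (1 − 0.324) / 1
     = 0.676 / 1 = 0.676 → 0.676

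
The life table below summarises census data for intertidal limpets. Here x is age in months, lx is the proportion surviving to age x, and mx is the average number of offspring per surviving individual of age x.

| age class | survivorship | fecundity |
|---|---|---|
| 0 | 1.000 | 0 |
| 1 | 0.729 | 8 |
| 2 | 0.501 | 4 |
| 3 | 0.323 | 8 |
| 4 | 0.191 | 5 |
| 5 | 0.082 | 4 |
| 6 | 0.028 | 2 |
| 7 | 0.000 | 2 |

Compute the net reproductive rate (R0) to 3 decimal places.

11.759

lx·mx by age: 0, 5.832, 2.004, 2.584, 0.955, 0.328, 0.056, 0
R0 = Σ lx·mx = 11.759 → 11.759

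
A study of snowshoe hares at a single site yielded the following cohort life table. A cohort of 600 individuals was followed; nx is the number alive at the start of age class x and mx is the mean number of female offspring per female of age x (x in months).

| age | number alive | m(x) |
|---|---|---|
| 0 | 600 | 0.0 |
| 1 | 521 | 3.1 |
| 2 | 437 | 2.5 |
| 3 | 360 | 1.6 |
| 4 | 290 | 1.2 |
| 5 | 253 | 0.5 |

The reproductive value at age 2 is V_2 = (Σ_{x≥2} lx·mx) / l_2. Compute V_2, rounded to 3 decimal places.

4.904

lx = nx/n0 = nx/600: 1, 0.86833…, 0.72833…, 0.6, 0.48333…, 0.42167…
lx·mx for x ≥ 2: 1.820833…, 0.96, 0.58…, 0.210833… → sum = 3.571667…
V_2 = 3.571667… / l_2 = 3.571667… / 0.728333… = 4.90389… → 4.904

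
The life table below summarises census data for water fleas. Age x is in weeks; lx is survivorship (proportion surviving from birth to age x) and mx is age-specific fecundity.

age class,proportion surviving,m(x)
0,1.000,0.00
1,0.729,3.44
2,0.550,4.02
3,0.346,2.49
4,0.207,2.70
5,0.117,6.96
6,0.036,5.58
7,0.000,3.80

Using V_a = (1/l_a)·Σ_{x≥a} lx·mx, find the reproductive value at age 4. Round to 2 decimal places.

7.60

lx·mx for x ≥ 4: 0.5589, 0.81432, 0.20088, 0 → sum = 1.5741
V_4 = 1.5741 / l_4 = 1.5741 / 0.207 = 7.604348… → 7.60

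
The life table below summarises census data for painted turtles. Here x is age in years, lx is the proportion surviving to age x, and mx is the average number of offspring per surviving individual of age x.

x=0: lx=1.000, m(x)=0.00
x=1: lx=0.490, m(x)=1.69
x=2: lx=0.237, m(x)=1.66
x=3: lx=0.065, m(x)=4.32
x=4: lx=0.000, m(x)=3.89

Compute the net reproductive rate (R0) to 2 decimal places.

lx·mx by age: 0, 0.8281, 0.39342, 0.2808, 0
R0 = Σ lx·mx = 1.50232 → 1.50

1.50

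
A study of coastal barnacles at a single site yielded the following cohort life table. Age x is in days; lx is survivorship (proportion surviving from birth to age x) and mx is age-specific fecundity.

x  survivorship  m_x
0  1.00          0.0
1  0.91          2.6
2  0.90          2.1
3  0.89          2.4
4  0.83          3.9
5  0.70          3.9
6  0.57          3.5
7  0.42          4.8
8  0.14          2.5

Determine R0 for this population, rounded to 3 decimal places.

16.720

lx·mx by age: 0, 2.366, 1.89, 2.136, 3.237, 2.73, 1.995, 2.016, 0.35
R0 = Σ lx·mx = 16.72 → 16.720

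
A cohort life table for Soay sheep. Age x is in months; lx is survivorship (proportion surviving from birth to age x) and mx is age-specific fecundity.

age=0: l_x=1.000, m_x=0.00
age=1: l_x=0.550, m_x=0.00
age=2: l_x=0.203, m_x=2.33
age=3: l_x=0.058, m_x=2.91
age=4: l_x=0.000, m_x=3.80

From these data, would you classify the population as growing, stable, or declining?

declining

R0 = Σ lx·mx = 0 + 0 + 0.47299 + 0.16878 + 0 = 0.64177
R0 < 1, so the population is declining.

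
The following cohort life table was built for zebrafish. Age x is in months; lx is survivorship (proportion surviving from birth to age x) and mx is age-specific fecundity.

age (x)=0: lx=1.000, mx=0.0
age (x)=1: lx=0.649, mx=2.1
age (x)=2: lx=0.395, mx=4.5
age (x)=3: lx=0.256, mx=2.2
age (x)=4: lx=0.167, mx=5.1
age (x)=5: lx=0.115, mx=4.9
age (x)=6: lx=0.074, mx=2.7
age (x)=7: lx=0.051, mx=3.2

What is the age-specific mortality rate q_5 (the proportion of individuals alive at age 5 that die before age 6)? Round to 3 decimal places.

q_5 = (l_5 − l_6) / l_5 = (0.115 − 0.074) / 0.115
     = 0.041 / 0.115 = 0.356522… → 0.357

0.357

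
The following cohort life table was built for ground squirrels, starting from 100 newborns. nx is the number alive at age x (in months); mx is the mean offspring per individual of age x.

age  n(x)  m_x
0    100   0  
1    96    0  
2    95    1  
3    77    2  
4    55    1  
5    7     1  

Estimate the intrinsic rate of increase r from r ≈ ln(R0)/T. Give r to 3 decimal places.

0.389

lx = nx/n0 = nx/100: 1, 0.96, 0.95, 0.77, 0.55, 0.07
R0 = Σ lx·mx = 0 + 0 + 0.95 + 1.54 + 0.55 + 0.07 = 3.11
Σ x·lx·mx = 9.07; T = 9.07/3.11 = 2.9164…
r ≈ ln(R0)/T = ln(3.11)/2.9164… = 0.38905… → 0.389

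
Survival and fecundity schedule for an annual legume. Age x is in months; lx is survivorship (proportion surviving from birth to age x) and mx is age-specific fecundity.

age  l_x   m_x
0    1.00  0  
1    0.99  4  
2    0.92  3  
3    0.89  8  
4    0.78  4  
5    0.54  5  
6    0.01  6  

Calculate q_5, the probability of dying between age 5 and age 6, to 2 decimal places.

q_5 = (l_5 − l_6) / l_5 = (0.54 − 0.01) / 0.54
     = 0.53 / 0.54 = 0.981481… → 0.98

0.98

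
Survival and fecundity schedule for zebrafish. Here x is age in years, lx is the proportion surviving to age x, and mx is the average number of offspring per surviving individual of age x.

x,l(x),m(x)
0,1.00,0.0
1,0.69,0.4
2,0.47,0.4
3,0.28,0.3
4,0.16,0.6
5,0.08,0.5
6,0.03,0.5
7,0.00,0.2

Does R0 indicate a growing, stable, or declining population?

declining

R0 = Σ lx·mx = 0 + 0.276 + 0.188 + 0.084 + 0.096 + 0.04 + 0.015 + 0 = 0.699
R0 < 1, so the population is declining.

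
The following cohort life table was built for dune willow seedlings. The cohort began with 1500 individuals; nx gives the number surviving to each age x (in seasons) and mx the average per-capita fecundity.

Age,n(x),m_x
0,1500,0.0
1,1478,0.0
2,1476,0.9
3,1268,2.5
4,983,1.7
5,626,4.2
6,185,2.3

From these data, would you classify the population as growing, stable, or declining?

lx = nx/n0 = nx/1500: 1, 0.98533…, 0.984, 0.84533…, 0.65533…, 0.41733…, 0.12333…
R0 = Σ lx·mx = 0 + 0 + 0.8856 + 2.113333… + 1.114067… + 1.7528… + 0.283667… = 6.149467…
R0 > 1, so the population is growing.

growing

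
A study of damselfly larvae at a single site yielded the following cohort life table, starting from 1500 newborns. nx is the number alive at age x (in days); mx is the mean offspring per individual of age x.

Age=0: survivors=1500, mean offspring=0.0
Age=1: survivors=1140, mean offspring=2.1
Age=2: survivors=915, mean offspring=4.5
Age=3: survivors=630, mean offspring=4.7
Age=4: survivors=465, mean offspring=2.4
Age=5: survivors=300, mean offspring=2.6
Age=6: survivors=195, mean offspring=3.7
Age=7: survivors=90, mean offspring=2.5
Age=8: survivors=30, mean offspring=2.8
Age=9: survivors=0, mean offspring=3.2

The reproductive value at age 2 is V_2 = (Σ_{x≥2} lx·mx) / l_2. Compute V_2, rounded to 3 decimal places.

10.934

lx = nx/n0 = nx/1500: 1, 0.76, 0.61, 0.42, 0.31, 0.2, 0.13, 0.06, 0.02, 0
lx·mx for x ≥ 2: 2.745, 1.974, 0.744, 0.52, 0.481, 0.15, 0.056, 0 → sum = 6.67
V_2 = 6.67 / l_2 = 6.67 / 0.61 = 10.934426… → 10.934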